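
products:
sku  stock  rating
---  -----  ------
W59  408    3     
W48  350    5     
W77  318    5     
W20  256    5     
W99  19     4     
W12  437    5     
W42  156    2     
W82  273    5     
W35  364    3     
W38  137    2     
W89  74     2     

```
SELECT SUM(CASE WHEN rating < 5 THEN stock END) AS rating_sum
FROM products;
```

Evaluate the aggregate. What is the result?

sku=W59: ✓ → 408
sku=W48: ✗
sku=W77: ✗
sku=W20: ✗
sku=W99: ✓ → 19
sku=W12: ✗
sku=W42: ✓ → 156
sku=W82: ✗
sku=W35: ✓ → 364
sku=W38: ✓ → 137
sku=W89: ✓ → 74
rating_sum = 408 + 19 + 156 + 364 + 137 + 74 = 1158

1158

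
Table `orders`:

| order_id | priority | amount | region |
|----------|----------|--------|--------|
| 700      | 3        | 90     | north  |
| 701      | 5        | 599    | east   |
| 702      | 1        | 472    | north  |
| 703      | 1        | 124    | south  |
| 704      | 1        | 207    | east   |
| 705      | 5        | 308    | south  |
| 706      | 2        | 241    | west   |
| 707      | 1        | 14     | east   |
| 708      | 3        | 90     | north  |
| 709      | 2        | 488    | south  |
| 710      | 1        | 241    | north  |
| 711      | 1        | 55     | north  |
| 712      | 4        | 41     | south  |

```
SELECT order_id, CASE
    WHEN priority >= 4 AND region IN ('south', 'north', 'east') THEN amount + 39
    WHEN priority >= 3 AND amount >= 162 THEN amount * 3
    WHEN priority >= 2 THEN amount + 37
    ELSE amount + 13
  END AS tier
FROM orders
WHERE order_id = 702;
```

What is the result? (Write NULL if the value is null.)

485

order_id = 702: priority=1, amount=472, region=north.
priority >= 4 AND region IN ('south', 'north', 'east') → false
priority >= 3 AND amount >= 162 → false
priority >= 2 → false
No prior WHEN matched → ELSE → 485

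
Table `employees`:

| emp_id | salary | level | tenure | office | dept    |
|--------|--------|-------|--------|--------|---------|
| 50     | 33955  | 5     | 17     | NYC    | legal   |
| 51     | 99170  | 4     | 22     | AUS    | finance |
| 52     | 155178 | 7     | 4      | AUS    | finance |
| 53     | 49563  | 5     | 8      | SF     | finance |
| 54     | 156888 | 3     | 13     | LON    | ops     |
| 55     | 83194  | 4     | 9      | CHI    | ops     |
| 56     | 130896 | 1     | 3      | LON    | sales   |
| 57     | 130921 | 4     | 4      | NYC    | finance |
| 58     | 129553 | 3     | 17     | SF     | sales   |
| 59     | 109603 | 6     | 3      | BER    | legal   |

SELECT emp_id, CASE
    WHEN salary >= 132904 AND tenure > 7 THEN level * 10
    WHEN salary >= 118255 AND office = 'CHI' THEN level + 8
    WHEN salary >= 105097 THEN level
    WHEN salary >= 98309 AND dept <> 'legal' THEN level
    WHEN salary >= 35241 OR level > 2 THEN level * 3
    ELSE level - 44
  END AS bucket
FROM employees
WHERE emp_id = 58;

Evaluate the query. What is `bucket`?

3

emp_id = 58: salary=129553, level=3, tenure=17, office=SF, dept=sales.
salary >= 132904 AND tenure > 7 → false
salary >= 118255 AND office = 'CHI' → false
salary >= 105097 → true → 3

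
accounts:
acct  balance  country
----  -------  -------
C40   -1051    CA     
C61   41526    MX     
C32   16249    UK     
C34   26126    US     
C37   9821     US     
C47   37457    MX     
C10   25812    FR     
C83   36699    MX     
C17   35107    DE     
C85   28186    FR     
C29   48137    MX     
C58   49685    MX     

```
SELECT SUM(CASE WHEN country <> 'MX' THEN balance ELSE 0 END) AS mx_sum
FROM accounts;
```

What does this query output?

140250

acct=C40: ✓ → -1051
acct=C61: ✗
acct=C32: ✓ → 16249
acct=C34: ✓ → 26126
acct=C37: ✓ → 9821
acct=C47: ✗
acct=C10: ✓ → 25812
acct=C83: ✗
acct=C17: ✓ → 35107
acct=C85: ✓ → 28186
acct=C29: ✗
acct=C58: ✗
mx_sum = -1051 + 16249 + 26126 + 9821 + 25812 + 35107 + 28186 = 140250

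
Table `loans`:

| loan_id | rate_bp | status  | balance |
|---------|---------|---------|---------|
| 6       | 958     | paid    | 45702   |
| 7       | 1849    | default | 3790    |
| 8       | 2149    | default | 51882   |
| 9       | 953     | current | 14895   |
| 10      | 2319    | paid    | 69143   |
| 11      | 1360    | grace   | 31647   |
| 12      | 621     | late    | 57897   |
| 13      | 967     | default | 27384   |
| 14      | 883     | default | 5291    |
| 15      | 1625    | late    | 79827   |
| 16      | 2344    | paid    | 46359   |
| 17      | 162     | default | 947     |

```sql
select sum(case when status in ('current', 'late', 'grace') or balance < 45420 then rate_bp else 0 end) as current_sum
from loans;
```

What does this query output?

8420

loan_id=6: ✗
loan_id=7: ✓ → 1849
loan_id=8: ✗
loan_id=9: ✓ → 953
loan_id=10: ✗
loan_id=11: ✓ → 1360
loan_id=12: ✓ → 621
loan_id=13: ✓ → 967
loan_id=14: ✓ → 883
loan_id=15: ✓ → 1625
loan_id=16: ✗
loan_id=17: ✓ → 162
current_sum = 1849 + 953 + 1360 + 621 + 967 + 883 + 1625 + 162 = 8420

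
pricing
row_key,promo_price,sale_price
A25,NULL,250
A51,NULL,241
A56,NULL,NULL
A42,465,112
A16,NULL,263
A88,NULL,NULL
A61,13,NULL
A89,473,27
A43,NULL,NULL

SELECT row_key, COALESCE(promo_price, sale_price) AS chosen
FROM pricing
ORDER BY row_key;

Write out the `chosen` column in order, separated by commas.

row_key=A16: promo_price=NULL, sale_price=263 → 263
row_key=A25: promo_price=NULL, sale_price=250 → 250
row_key=A42: promo_price=465 → 465
row_key=A43: promo_price=NULL, sale_price=NULL (all NULL) → NULL
row_key=A51: promo_price=NULL, sale_price=241 → 241
row_key=A56: promo_price=NULL, sale_price=NULL (all NULL) → NULL
row_key=A61: promo_price=13 → 13
row_key=A88: promo_price=NULL, sale_price=NULL (all NULL) → NULL
row_key=A89: promo_price=473 → 473

263, 250, 465, NULL, 241, NULL, 13, NULL, 473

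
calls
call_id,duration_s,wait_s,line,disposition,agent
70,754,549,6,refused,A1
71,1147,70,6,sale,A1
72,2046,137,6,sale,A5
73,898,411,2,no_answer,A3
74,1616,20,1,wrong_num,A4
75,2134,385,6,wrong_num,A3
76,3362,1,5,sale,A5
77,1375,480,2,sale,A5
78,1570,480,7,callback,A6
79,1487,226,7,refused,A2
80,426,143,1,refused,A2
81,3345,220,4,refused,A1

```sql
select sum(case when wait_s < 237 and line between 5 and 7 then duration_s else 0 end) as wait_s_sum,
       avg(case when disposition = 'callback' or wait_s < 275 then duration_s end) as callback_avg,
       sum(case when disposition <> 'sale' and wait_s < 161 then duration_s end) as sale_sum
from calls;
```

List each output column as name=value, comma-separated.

[wait_s_sum: wait_s < 237 and line between 5 and 7]
call_id=70: ✗
call_id=71: ✓ → 1147
call_id=72: ✓ → 2046
call_id=73: ✗
call_id=74: ✗
call_id=75: ✗
call_id=76: ✓ → 3362
call_id=77: ✗
call_id=78: ✗
call_id=79: ✓ → 1487
call_id=80: ✗
call_id=81: ✗
wait_s_sum = 1147 + 2046 + 3362 + 1487 = 8042
—
[callback_avg: disposition = 'callback' or wait_s < 275]
call_id=70: ✗
call_id=71: ✓ → 1147
call_id=72: ✓ → 2046
call_id=73: ✗
call_id=74: ✓ → 1616
call_id=75: ✗
call_id=76: ✓ → 3362
call_id=77: ✗
call_id=78: ✓ → 1570
call_id=79: ✓ → 1487
call_id=80: ✓ → 426
call_id=81: ✓ → 3345
callback_avg = (1147 + 2046 + 1616 + 3362 + 1570 + 1487 + 426 + 3345) / 8 = 1874.875
—
[sale_sum: disposition <> 'sale' and wait_s < 161]
call_id=70: ✗
call_id=71: ✗
call_id=72: ✗
call_id=73: ✗
call_id=74: ✓ → 1616
call_id=75: ✗
call_id=76: ✗
call_id=77: ✗
call_id=78: ✗
call_id=79: ✗
call_id=80: ✓ → 426
call_id=81: ✗
sale_sum = 1616 + 426 = 2042

wait_s_sum=8042, callback_avg=1874.875, sale_sum=2042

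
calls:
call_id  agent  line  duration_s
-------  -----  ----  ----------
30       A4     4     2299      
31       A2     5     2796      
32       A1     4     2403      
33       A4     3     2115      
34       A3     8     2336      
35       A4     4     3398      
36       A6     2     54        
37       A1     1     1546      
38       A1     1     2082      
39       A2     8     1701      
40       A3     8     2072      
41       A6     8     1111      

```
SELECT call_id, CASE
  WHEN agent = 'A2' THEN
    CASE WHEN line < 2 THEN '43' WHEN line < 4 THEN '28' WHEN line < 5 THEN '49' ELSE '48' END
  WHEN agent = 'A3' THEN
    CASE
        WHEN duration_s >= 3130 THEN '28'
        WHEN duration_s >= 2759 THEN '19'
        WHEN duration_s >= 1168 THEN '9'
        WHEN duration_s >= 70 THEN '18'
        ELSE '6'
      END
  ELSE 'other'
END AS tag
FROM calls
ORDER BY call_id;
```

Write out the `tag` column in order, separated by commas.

call_id=30: agent='A4' → outer ELSE → other
call_id=31: agent='A2' → inner[ELSE] → 48
call_id=32: agent='A1' → outer ELSE → other
call_id=33: agent='A4' → outer ELSE → other
call_id=34: agent='A3' → inner[duration_s >= 1168] → 9
call_id=35: agent='A4' → outer ELSE → other
call_id=36: agent='A6' → outer ELSE → other
call_id=37: agent='A1' → outer ELSE → other
call_id=38: agent='A1' → outer ELSE → other
call_id=39: agent='A2' → inner[ELSE] → 48
call_id=40: agent='A3' → inner[duration_s >= 1168] → 9
call_id=41: agent='A6' → outer ELSE → other

other, 48, other, other, 9, other, other, other, other, 48, 9, other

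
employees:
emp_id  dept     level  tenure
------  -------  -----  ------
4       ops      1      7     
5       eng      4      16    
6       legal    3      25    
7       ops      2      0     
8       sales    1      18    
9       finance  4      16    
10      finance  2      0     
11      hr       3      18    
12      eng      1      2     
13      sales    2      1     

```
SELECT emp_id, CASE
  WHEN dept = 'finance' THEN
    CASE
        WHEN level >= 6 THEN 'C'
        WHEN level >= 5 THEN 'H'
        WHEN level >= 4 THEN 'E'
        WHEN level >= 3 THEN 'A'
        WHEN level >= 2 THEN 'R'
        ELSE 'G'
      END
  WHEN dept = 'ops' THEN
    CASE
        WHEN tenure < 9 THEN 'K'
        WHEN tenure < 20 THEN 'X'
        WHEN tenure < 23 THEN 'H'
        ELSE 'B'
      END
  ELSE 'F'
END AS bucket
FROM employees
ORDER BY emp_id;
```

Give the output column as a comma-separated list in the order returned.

K, F, F, K, F, E, R, F, F, F

emp_id=4: dept='ops' → inner[tenure < 9] → K
emp_id=5: dept='eng' → outer ELSE → F
emp_id=6: dept='legal' → outer ELSE → F
emp_id=7: dept='ops' → inner[tenure < 9] → K
emp_id=8: dept='sales' → outer ELSE → F
emp_id=9: dept='finance' → inner[level >= 4] → E
emp_id=10: dept='finance' → inner[level >= 2] → R
emp_id=11: dept='hr' → outer ELSE → F
emp_id=12: dept='eng' → outer ELSE → F
emp_id=13: dept='sales' → outer ELSE → F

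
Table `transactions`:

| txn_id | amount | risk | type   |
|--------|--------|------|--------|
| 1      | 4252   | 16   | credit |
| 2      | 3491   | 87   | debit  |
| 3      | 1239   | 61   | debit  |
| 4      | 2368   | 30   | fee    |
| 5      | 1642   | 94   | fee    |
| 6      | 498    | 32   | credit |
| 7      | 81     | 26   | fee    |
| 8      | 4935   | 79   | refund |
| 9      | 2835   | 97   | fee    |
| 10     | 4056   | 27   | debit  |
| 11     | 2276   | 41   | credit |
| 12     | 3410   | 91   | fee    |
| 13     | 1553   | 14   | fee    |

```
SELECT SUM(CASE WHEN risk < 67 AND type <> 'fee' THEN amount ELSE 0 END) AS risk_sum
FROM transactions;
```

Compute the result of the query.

txn_id=1: ✓ → 4252
txn_id=2: ✗
txn_id=3: ✓ → 1239
txn_id=4: ✗
txn_id=5: ✗
txn_id=6: ✓ → 498
txn_id=7: ✗
txn_id=8: ✗
txn_id=9: ✗
txn_id=10: ✓ → 4056
txn_id=11: ✓ → 2276
txn_id=12: ✗
txn_id=13: ✗
risk_sum = 4252 + 1239 + 498 + 4056 + 2276 = 12321

12321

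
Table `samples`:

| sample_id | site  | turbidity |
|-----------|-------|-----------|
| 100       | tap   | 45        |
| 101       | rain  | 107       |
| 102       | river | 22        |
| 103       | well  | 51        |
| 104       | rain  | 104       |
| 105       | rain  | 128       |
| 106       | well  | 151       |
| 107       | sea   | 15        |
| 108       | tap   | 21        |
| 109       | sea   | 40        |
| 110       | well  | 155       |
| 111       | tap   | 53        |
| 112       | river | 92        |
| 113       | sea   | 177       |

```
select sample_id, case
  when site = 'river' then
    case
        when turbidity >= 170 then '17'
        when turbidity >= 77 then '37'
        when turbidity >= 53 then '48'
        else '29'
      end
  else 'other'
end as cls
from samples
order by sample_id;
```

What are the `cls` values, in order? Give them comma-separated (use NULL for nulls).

other, other, 29, other, other, other, other, other, other, other, other, other, 37, other

sample_id=100: site='tap' → outer ELSE → other
sample_id=101: site='rain' → outer ELSE → other
sample_id=102: site='river' → inner[ELSE] → 29
sample_id=103: site='well' → outer ELSE → other
sample_id=104: site='rain' → outer ELSE → other
sample_id=105: site='rain' → outer ELSE → other
sample_id=106: site='well' → outer ELSE → other
sample_id=107: site='sea' → outer ELSE → other
sample_id=108: site='tap' → outer ELSE → other
sample_id=109: site='sea' → outer ELSE → other
sample_id=110: site='well' → outer ELSE → other
sample_id=111: site='tap' → outer ELSE → other
sample_id=112: site='river' → inner[turbidity >= 77] → 37
sample_id=113: site='sea' → outer ELSE → other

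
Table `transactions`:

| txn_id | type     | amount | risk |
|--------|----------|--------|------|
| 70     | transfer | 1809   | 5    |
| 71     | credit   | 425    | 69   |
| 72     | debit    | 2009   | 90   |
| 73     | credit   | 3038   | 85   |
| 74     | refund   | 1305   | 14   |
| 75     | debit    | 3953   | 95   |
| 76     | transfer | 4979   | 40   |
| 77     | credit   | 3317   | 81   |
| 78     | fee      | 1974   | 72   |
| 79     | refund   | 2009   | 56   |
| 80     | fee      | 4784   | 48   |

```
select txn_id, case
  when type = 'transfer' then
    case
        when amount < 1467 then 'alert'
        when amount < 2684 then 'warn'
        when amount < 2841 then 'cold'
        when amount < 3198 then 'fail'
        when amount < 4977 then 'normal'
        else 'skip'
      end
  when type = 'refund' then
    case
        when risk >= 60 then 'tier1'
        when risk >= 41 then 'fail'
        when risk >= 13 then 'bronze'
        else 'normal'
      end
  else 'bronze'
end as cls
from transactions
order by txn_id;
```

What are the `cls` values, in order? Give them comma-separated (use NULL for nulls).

txn_id=70: type='transfer' → inner[amount < 2684] → warn
txn_id=71: type='credit' → outer ELSE → bronze
txn_id=72: type='debit' → outer ELSE → bronze
txn_id=73: type='credit' → outer ELSE → bronze
txn_id=74: type='refund' → inner[risk >= 13] → bronze
txn_id=75: type='debit' → outer ELSE → bronze
txn_id=76: type='transfer' → inner[ELSE] → skip
txn_id=77: type='credit' → outer ELSE → bronze
txn_id=78: type='fee' → outer ELSE → bronze
txn_id=79: type='refund' → inner[risk >= 41] → fail
txn_id=80: type='fee' → outer ELSE → bronze

warn, bronze, bronze, bronze, bronze, bronze, skip, bronze, bronze, fail, bronze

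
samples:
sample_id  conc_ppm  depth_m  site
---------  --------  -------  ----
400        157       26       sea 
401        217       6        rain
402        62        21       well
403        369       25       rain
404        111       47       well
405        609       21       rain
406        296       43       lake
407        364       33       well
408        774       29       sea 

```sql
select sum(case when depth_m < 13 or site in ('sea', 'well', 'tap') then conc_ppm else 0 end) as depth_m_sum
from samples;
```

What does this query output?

sample_id=400: ✓ → 157
sample_id=401: ✓ → 217
sample_id=402: ✓ → 62
sample_id=403: ✗
sample_id=404: ✓ → 111
sample_id=405: ✗
sample_id=406: ✗
sample_id=407: ✓ → 364
sample_id=408: ✓ → 774
depth_m_sum = 157 + 217 + 62 + 111 + 364 + 774 = 1685

1685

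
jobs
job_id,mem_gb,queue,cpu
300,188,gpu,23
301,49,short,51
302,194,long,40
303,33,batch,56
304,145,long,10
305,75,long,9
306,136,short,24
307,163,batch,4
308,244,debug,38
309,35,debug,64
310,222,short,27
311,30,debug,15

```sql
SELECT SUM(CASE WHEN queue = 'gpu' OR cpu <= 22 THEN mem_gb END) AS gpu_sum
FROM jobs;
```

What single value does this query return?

job_id=300: ✓ → 188
job_id=301: ✗
job_id=302: ✗
job_id=303: ✗
job_id=304: ✓ → 145
job_id=305: ✓ → 75
job_id=306: ✗
job_id=307: ✓ → 163
job_id=308: ✗
job_id=309: ✗
job_id=310: ✗
job_id=311: ✓ → 30
gpu_sum = 188 + 145 + 75 + 163 + 30 = 601

601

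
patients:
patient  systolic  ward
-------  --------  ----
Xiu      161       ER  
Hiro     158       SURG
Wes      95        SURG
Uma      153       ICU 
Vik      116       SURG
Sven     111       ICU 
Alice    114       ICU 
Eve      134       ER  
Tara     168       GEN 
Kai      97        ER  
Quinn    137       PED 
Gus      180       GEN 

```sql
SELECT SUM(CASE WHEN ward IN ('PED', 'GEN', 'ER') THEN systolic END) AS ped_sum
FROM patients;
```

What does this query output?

patient=Xiu: ✓ → 161
patient=Hiro: ✗
patient=Wes: ✗
patient=Uma: ✗
patient=Vik: ✗
patient=Sven: ✗
patient=Alice: ✗
patient=Eve: ✓ → 134
patient=Tara: ✓ → 168
patient=Kai: ✓ → 97
patient=Quinn: ✓ → 137
patient=Gus: ✓ → 180
ped_sum = 161 + 134 + 168 + 97 + 137 + 180 = 877

877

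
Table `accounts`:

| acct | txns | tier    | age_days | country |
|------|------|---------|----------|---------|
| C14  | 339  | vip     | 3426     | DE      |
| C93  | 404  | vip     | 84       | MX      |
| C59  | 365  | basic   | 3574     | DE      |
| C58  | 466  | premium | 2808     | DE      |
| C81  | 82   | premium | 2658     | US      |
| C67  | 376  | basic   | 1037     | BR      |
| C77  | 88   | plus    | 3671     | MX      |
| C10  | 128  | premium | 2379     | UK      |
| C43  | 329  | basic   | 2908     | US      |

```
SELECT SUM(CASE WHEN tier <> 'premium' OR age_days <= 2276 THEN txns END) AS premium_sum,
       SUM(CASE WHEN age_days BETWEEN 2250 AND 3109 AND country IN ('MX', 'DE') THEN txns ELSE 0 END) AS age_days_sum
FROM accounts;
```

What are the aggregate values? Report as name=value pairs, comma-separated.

[premium_sum: tier <> 'premium' OR age_days <= 2276]
acct=C14: ✓ → 339
acct=C93: ✓ → 404
acct=C59: ✓ → 365
acct=C58: ✗
acct=C81: ✗
acct=C67: ✓ → 376
acct=C77: ✓ → 88
acct=C10: ✗
acct=C43: ✓ → 329
premium_sum = 339 + 404 + 365 + 376 + 88 + 329 = 1901
—
[age_days_sum: age_days BETWEEN 2250 AND 3109 AND country IN ('MX', 'DE')]
acct=C14: ✗
acct=C93: ✗
acct=C59: ✗
acct=C58: ✓ → 466
acct=C81: ✗
acct=C67: ✗
acct=C77: ✗
acct=C10: ✗
acct=C43: ✗
age_days_sum = 466

premium_sum=1901, age_days_sum=466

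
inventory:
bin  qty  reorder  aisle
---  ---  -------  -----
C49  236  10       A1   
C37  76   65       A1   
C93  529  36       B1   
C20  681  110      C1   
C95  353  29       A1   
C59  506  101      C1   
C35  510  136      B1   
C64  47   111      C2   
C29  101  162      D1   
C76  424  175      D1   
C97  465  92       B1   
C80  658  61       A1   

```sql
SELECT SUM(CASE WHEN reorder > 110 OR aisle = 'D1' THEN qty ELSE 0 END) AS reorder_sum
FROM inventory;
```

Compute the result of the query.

1082

bin=C49: ✗
bin=C37: ✗
bin=C93: ✗
bin=C20: ✗
bin=C95: ✗
bin=C59: ✗
bin=C35: ✓ → 510
bin=C64: ✓ → 47
bin=C29: ✓ → 101
bin=C76: ✓ → 424
bin=C97: ✗
bin=C80: ✗
reorder_sum = 510 + 47 + 101 + 424 = 1082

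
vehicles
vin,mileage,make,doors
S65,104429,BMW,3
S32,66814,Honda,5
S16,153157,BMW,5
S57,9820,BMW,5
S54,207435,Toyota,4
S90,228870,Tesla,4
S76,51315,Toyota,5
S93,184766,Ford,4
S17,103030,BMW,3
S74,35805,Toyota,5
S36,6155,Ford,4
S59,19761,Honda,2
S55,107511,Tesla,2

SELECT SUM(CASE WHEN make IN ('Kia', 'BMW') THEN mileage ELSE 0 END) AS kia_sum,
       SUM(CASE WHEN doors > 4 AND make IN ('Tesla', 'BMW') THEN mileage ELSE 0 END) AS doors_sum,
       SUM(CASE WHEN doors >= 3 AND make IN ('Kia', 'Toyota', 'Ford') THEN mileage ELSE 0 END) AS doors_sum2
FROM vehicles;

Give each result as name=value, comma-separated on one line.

kia_sum=370436, doors_sum=162977, doors_sum2=485476

[kia_sum: make IN ('Kia', 'BMW')]
vin=S65: ✓ → 104429
vin=S32: ✗
vin=S16: ✓ → 153157
vin=S57: ✓ → 9820
vin=S54: ✗
vin=S90: ✗
vin=S76: ✗
vin=S93: ✗
vin=S17: ✓ → 103030
vin=S74: ✗
vin=S36: ✗
vin=S59: ✗
vin=S55: ✗
kia_sum = 104429 + 153157 + 9820 + 103030 = 370436
—
[doors_sum: doors > 4 AND make IN ('Tesla', 'BMW')]
vin=S65: ✗
vin=S32: ✗
vin=S16: ✓ → 153157
vin=S57: ✓ → 9820
vin=S54: ✗
vin=S90: ✗
vin=S76: ✗
vin=S93: ✗
vin=S17: ✗
vin=S74: ✗
vin=S36: ✗
vin=S59: ✗
vin=S55: ✗
doors_sum = 153157 + 9820 = 162977
—
[doors_sum2: doors >= 3 AND make IN ('Kia', 'Toyota', 'Ford')]
vin=S65: ✗
vin=S32: ✗
vin=S16: ✗
vin=S57: ✗
vin=S54: ✓ → 207435
vin=S90: ✗
vin=S76: ✓ → 51315
vin=S93: ✓ → 184766
vin=S17: ✗
vin=S74: ✓ → 35805
vin=S36: ✓ → 6155
vin=S59: ✗
vin=S55: ✗
doors_sum2 = 207435 + 51315 + 184766 + 35805 + 6155 = 485476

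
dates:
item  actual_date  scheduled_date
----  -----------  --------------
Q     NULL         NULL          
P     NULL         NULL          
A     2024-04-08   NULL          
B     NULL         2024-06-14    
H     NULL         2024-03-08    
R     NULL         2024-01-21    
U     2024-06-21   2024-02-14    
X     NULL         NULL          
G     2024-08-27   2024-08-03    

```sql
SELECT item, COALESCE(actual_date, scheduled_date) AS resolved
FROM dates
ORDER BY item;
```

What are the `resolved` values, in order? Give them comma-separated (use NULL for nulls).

item=A: actual_date=2024-04-08 → 2024-04-08
item=B: actual_date=NULL, scheduled_date=2024-06-14 → 2024-06-14
item=G: actual_date=2024-08-27 → 2024-08-27
item=H: actual_date=NULL, scheduled_date=2024-03-08 → 2024-03-08
item=P: actual_date=NULL, scheduled_date=NULL (all NULL) → NULL
item=Q: actual_date=NULL, scheduled_date=NULL (all NULL) → NULL
item=R: actual_date=NULL, scheduled_date=2024-01-21 → 2024-01-21
item=U: actual_date=2024-06-21 → 2024-06-21
item=X: actual_date=NULL, scheduled_date=NULL (all NULL) → NULL

2024-04-08, 2024-06-14, 2024-08-27, 2024-03-08, NULL, NULL, 2024-01-21, 2024-06-21, NULL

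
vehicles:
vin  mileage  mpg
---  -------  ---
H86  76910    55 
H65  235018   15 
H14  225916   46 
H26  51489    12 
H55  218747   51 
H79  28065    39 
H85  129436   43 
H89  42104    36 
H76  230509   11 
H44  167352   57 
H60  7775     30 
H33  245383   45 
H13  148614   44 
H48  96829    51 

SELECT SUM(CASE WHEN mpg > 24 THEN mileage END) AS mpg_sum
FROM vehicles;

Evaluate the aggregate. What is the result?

vin=H86: ✓ → 76910
vin=H65: ✗
vin=H14: ✓ → 225916
vin=H26: ✗
vin=H55: ✓ → 218747
vin=H79: ✓ → 28065
vin=H85: ✓ → 129436
vin=H89: ✓ → 42104
vin=H76: ✗
vin=H44: ✓ → 167352
vin=H60: ✓ → 7775
vin=H33: ✓ → 245383
vin=H13: ✓ → 148614
vin=H48: ✓ → 96829
mpg_sum = 76910 + 225916 + 218747 + 28065 + 129436 + 42104 + 167352 + 7775 + 245383 + 148614 + 96829 = 1387131

1387131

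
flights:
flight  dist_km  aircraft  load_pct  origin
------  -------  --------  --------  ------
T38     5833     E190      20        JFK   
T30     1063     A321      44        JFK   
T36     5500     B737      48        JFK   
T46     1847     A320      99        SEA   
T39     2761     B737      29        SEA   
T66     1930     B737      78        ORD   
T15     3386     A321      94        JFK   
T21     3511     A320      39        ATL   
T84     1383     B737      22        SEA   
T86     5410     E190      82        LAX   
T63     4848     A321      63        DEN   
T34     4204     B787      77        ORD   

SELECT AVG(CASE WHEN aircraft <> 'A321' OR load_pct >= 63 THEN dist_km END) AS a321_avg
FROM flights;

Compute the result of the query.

3692.0909090909

flight=T38: ✓ → 5833
flight=T30: ✗
flight=T36: ✓ → 5500
flight=T46: ✓ → 1847
flight=T39: ✓ → 2761
flight=T66: ✓ → 1930
flight=T15: ✓ → 3386
flight=T21: ✓ → 3511
flight=T84: ✓ → 1383
flight=T86: ✓ → 5410
flight=T63: ✓ → 4848
flight=T34: ✓ → 4204
a321_avg = (5833 + 5500 + 1847 + 2761 + 1930 + 3386 + 3511 + 1383 + 5410 + 4848 + 4204) / 11 = 3692.0909090909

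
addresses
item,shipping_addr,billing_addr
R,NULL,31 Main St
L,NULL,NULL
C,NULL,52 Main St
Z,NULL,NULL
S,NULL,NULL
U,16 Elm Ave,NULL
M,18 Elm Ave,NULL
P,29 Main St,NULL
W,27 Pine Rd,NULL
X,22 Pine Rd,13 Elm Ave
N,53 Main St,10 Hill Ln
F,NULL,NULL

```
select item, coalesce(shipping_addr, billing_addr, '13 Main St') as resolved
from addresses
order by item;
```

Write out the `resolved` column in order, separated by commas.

item=C: shipping_addr=NULL, billing_addr=52 Main St → 52 Main St
item=F: shipping_addr=NULL, billing_addr=NULL, → literal 13 Main St → 13 Main St
item=L: shipping_addr=NULL, billing_addr=NULL, → literal 13 Main St → 13 Main St
item=M: shipping_addr=18 Elm Ave → 18 Elm Ave
item=N: shipping_addr=53 Main St → 53 Main St
item=P: shipping_addr=29 Main St → 29 Main St
item=R: shipping_addr=NULL, billing_addr=31 Main St → 31 Main St
item=S: shipping_addr=NULL, billing_addr=NULL, → literal 13 Main St → 13 Main St
item=U: shipping_addr=16 Elm Ave → 16 Elm Ave
item=W: shipping_addr=27 Pine Rd → 27 Pine Rd
item=X: shipping_addr=22 Pine Rd → 22 Pine Rd
item=Z: shipping_addr=NULL, billing_addr=NULL, → literal 13 Main St → 13 Main St

52 Main St, 13 Main St, 13 Main St, 18 Elm Ave, 53 Main St, 29 Main St, 31 Main St, 13 Main St, 16 Elm Ave, 27 Pine Rd, 22 Pine Rd, 13 Main St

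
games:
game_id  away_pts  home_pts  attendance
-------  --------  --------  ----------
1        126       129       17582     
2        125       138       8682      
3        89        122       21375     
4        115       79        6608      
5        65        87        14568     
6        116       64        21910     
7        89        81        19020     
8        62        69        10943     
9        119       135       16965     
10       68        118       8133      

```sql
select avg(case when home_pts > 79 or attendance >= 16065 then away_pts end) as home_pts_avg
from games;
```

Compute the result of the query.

game_id=1: ✓ → 126
game_id=2: ✓ → 125
game_id=3: ✓ → 89
game_id=4: ✗
game_id=5: ✓ → 65
game_id=6: ✓ → 116
game_id=7: ✓ → 89
game_id=8: ✗
game_id=9: ✓ → 119
game_id=10: ✓ → 68
home_pts_avg = (126 + 125 + 89 + 65 + 116 + 89 + 119 + 68) / 8 = 99.625

99.625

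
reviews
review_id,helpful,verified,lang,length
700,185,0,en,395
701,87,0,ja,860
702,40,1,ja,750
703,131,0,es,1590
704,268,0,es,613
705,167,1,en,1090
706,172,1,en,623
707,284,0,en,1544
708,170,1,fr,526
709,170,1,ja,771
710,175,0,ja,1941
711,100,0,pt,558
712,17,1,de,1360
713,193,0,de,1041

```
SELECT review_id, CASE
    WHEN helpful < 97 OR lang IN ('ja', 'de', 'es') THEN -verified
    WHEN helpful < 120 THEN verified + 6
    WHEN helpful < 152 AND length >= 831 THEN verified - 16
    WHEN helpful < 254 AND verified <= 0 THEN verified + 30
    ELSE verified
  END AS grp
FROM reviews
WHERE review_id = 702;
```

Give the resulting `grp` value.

review_id = 702: helpful=40, verified=1, lang=ja, length=750.
helpful < 97 OR lang IN ('ja', 'de', 'es') → true → -1

-1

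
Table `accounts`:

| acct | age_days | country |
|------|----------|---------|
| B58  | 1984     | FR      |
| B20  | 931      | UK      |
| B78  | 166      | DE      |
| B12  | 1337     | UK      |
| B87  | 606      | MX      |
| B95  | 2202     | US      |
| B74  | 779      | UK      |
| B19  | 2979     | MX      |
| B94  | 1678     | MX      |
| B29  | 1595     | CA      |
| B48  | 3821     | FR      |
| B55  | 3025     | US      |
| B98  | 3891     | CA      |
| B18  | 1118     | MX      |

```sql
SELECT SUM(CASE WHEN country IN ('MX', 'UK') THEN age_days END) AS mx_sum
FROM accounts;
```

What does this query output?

acct=B58: ✗
acct=B20: ✓ → 931
acct=B78: ✗
acct=B12: ✓ → 1337
acct=B87: ✓ → 606
acct=B95: ✗
acct=B74: ✓ → 779
acct=B19: ✓ → 2979
acct=B94: ✓ → 1678
acct=B29: ✗
acct=B48: ✗
acct=B55: ✗
acct=B98: ✗
acct=B18: ✓ → 1118
mx_sum = 931 + 1337 + 606 + 779 + 2979 + 1678 + 1118 = 9428

9428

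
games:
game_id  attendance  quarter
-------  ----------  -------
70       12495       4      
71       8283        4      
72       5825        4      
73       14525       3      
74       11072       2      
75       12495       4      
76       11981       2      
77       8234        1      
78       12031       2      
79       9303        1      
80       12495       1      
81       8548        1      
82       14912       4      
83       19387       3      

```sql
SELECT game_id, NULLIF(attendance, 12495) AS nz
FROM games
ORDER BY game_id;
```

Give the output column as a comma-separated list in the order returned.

game_id=70: attendance=12495 vs 12495: equal → NULL
game_id=71: attendance=8283 vs 12495: differ → 8283
game_id=72: attendance=5825 vs 12495: differ → 5825
game_id=73: attendance=14525 vs 12495: differ → 14525
game_id=74: attendance=11072 vs 12495: differ → 11072
game_id=75: attendance=12495 vs 12495: equal → NULL
game_id=76: attendance=11981 vs 12495: differ → 11981
game_id=77: attendance=8234 vs 12495: differ → 8234
game_id=78: attendance=12031 vs 12495: differ → 12031
game_id=79: attendance=9303 vs 12495: differ → 9303
game_id=80: attendance=12495 vs 12495: equal → NULL
game_id=81: attendance=8548 vs 12495: differ → 8548
game_id=82: attendance=14912 vs 12495: differ → 14912
game_id=83: attendance=19387 vs 12495: differ → 19387

NULL, 8283, 5825, 14525, 11072, NULL, 11981, 8234, 12031, 9303, NULL, 8548, 14912, 19387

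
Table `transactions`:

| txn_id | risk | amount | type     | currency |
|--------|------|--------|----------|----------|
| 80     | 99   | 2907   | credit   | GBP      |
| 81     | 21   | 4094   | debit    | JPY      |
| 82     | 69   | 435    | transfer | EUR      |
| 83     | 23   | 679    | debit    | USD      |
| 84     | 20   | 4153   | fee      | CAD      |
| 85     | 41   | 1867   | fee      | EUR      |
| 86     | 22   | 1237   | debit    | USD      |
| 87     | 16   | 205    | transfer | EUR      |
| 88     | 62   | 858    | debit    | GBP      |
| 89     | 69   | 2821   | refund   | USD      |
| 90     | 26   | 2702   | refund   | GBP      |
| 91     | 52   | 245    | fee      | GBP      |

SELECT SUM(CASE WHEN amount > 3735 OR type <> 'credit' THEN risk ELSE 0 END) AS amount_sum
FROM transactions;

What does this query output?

421

txn_id=80: ✗
txn_id=81: ✓ → 21
txn_id=82: ✓ → 69
txn_id=83: ✓ → 23
txn_id=84: ✓ → 20
txn_id=85: ✓ → 41
txn_id=86: ✓ → 22
txn_id=87: ✓ → 16
txn_id=88: ✓ → 62
txn_id=89: ✓ → 69
txn_id=90: ✓ → 26
txn_id=91: ✓ → 52
amount_sum = 21 + 69 + 23 + 20 + 41 + 22 + 16 + 62 + 69 + 26 + 52 = 421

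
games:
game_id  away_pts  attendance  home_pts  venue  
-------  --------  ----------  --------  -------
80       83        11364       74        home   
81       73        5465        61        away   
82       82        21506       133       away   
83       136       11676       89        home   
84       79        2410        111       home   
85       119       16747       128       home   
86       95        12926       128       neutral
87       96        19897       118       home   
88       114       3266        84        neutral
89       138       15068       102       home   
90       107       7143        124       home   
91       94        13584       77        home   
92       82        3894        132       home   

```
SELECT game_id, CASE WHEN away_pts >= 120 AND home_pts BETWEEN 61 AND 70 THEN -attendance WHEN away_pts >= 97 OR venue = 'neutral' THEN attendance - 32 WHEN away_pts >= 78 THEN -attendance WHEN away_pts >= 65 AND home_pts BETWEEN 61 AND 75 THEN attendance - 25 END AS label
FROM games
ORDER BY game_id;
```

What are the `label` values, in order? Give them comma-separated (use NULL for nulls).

game_id=80: away_pts >= 78 → -11364
game_id=81: away_pts >= 65 AND home_pts BETWEEN 61 AND 75 → 5440
game_id=82: away_pts >= 78 → -21506
game_id=83: away_pts >= 97 OR venue = 'neutral' → 11644
game_id=84: away_pts >= 78 → -2410
game_id=85: away_pts >= 97 OR venue = 'neutral' → 16715
game_id=86: away_pts >= 97 OR venue = 'neutral' → 12894
game_id=87: away_pts >= 78 → -19897
game_id=88: away_pts >= 97 OR venue = 'neutral' → 3234
game_id=89: away_pts >= 97 OR venue = 'neutral' → 15036
game_id=90: away_pts >= 97 OR venue = 'neutral' → 7111
game_id=91: away_pts >= 78 → -13584
game_id=92: away_pts >= 78 → -3894

-11364, 5440, -21506, 11644, -2410, 16715, 12894, -19897, 3234, 15036, 7111, -13584, -3894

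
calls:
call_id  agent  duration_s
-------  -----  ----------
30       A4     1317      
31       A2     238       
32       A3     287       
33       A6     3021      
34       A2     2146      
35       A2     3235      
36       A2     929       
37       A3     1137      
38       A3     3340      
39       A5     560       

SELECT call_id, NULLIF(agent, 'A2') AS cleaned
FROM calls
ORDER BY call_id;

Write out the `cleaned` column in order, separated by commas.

call_id=30: agent=A4 vs A2: differ → A4
call_id=31: agent=A2 vs A2: equal → NULL
call_id=32: agent=A3 vs A2: differ → A3
call_id=33: agent=A6 vs A2: differ → A6
call_id=34: agent=A2 vs A2: equal → NULL
call_id=35: agent=A2 vs A2: equal → NULL
call_id=36: agent=A2 vs A2: equal → NULL
call_id=37: agent=A3 vs A2: differ → A3
call_id=38: agent=A3 vs A2: differ → A3
call_id=39: agent=A5 vs A2: differ → A5

A4, NULL, A3, A6, NULL, NULL, NULL, A3, A3, A5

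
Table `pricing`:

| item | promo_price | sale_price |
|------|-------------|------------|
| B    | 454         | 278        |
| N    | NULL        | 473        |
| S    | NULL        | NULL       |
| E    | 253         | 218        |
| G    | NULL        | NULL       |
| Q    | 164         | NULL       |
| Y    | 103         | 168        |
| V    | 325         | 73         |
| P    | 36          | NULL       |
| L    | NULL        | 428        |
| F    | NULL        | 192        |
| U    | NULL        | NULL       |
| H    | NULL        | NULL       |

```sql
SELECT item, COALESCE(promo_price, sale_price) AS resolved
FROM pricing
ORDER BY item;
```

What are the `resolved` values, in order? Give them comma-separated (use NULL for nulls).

454, 253, 192, NULL, NULL, 428, 473, 36, 164, NULL, NULL, 325, 103

item=B: promo_price=454 → 454
item=E: promo_price=253 → 253
item=F: promo_price=NULL, sale_price=192 → 192
item=G: promo_price=NULL, sale_price=NULL (all NULL) → NULL
item=H: promo_price=NULL, sale_price=NULL (all NULL) → NULL
item=L: promo_price=NULL, sale_price=428 → 428
item=N: promo_price=NULL, sale_price=473 → 473
item=P: promo_price=36 → 36
item=Q: promo_price=164 → 164
item=S: promo_price=NULL, sale_price=NULL (all NULL) → NULL
item=U: promo_price=NULL, sale_price=NULL (all NULL) → NULL
item=V: promo_price=325 → 325
item=Y: promo_price=103 → 103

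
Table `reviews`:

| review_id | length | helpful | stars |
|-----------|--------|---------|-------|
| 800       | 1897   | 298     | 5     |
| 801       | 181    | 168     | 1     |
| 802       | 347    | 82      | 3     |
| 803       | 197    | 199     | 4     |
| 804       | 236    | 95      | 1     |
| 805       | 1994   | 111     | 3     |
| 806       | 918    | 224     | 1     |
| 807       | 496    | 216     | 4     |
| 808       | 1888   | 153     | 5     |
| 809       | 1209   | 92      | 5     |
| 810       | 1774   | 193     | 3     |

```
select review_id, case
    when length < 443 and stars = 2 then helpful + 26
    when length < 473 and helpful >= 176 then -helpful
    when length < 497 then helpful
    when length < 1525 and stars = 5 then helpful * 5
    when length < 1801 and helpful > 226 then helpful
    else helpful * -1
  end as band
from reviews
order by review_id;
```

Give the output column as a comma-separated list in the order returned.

-298, 168, 82, -199, 95, -111, -224, 216, -153, 460, -193

review_id=800: ELSE → -298
review_id=801: length < 497 → 168
review_id=802: length < 497 → 82
review_id=803: length < 473 and helpful >= 176 → -199
review_id=804: length < 497 → 95
review_id=805: ELSE → -111
review_id=806: ELSE → -224
review_id=807: length < 497 → 216
review_id=808: ELSE → -153
review_id=809: length < 1525 and stars = 5 → 460
review_id=810: ELSE → -193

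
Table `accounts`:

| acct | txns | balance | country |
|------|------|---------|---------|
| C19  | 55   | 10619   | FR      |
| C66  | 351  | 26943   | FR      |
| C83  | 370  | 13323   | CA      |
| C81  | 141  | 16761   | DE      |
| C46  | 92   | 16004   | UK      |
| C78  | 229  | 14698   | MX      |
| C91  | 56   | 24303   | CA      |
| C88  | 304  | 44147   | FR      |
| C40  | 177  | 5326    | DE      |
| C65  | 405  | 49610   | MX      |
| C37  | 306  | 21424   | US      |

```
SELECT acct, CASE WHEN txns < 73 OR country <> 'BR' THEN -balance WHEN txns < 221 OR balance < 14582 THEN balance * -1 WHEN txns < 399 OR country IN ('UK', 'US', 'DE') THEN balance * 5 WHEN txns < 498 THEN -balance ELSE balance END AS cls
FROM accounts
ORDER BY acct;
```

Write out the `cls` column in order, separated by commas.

acct=C19: txns < 73 OR country <> 'BR' → -10619
acct=C37: txns < 73 OR country <> 'BR' → -21424
acct=C40: txns < 73 OR country <> 'BR' → -5326
acct=C46: txns < 73 OR country <> 'BR' → -16004
acct=C65: txns < 73 OR country <> 'BR' → -49610
acct=C66: txns < 73 OR country <> 'BR' → -26943
acct=C78: txns < 73 OR country <> 'BR' → -14698
acct=C81: txns < 73 OR country <> 'BR' → -16761
acct=C83: txns < 73 OR country <> 'BR' → -13323
acct=C88: txns < 73 OR country <> 'BR' → -44147
acct=C91: txns < 73 OR country <> 'BR' → -24303

-10619, -21424, -5326, -16004, -49610, -26943, -14698, -16761, -13323, -44147, -24303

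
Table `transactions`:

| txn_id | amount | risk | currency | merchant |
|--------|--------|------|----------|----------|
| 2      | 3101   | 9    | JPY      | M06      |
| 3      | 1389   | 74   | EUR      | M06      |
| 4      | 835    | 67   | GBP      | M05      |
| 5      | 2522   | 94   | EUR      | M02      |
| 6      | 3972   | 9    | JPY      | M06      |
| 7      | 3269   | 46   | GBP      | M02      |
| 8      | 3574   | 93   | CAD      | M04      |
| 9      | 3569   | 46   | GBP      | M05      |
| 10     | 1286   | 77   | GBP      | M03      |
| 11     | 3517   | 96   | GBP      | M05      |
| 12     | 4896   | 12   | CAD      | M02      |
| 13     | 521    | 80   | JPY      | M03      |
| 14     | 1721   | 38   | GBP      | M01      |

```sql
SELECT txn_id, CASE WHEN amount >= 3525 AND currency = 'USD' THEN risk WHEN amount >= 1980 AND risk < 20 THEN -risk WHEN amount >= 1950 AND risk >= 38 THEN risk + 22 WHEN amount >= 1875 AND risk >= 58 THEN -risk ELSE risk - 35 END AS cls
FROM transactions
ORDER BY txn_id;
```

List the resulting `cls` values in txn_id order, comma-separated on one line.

txn_id=2: amount >= 1980 AND risk < 20 → -9
txn_id=3: ELSE → 39
txn_id=4: ELSE → 32
txn_id=5: amount >= 1950 AND risk >= 38 → 116
txn_id=6: amount >= 1980 AND risk < 20 → -9
txn_id=7: amount >= 1950 AND risk >= 38 → 68
txn_id=8: amount >= 1950 AND risk >= 38 → 115
txn_id=9: amount >= 1950 AND risk >= 38 → 68
txn_id=10: ELSE → 42
txn_id=11: amount >= 1950 AND risk >= 38 → 118
txn_id=12: amount >= 1980 AND risk < 20 → -12
txn_id=13: ELSE → 45
txn_id=14: ELSE → 3

-9, 39, 32, 116, -9, 68, 115, 68, 42, 118, -12, 45, 3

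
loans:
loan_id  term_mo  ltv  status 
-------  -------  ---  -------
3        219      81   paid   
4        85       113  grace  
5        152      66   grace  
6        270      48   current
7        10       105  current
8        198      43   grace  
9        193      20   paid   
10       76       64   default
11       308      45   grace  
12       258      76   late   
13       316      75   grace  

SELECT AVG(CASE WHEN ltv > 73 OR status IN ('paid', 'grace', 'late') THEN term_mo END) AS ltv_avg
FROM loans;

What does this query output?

loan_id=3: ✓ → 219
loan_id=4: ✓ → 85
loan_id=5: ✓ → 152
loan_id=6: ✗
loan_id=7: ✓ → 10
loan_id=8: ✓ → 198
loan_id=9: ✓ → 193
loan_id=10: ✗
loan_id=11: ✓ → 308
loan_id=12: ✓ → 258
loan_id=13: ✓ → 316
ltv_avg = (219 + 85 + 152 + 10 + 198 + 193 + 308 + 258 + 316) / 9 = 193.2222222222

193.2222222222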